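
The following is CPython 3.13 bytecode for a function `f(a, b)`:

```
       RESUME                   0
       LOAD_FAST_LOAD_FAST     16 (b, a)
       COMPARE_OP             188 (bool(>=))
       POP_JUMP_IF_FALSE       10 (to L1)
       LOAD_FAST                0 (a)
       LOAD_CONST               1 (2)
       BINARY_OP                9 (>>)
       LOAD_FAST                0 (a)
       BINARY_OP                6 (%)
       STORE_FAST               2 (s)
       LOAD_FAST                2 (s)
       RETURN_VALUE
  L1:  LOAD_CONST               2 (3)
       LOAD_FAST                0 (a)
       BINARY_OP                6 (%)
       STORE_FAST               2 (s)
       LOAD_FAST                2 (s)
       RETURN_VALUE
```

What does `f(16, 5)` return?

LOAD_FAST_LOAD_FAST b,a → push 5,16. Stack: [5, 16]
COMPARE_OP bool(>=) → 5 vs 16 = False. Stack: [False]
POP_JUMP_IF_FALSE → pop False; jump. Stack: []
LOAD_CONST → push 3. Stack: [3]
LOAD_FAST a → push 16. Stack: [3, 16]
BINARY_OP % → 3 % 16 = 3. Stack: [3]
STORE_FAST s → s=3. Stack: []
LOAD_FAST s → push 3. Stack: [3]
RETURN_VALUE → return 3.

3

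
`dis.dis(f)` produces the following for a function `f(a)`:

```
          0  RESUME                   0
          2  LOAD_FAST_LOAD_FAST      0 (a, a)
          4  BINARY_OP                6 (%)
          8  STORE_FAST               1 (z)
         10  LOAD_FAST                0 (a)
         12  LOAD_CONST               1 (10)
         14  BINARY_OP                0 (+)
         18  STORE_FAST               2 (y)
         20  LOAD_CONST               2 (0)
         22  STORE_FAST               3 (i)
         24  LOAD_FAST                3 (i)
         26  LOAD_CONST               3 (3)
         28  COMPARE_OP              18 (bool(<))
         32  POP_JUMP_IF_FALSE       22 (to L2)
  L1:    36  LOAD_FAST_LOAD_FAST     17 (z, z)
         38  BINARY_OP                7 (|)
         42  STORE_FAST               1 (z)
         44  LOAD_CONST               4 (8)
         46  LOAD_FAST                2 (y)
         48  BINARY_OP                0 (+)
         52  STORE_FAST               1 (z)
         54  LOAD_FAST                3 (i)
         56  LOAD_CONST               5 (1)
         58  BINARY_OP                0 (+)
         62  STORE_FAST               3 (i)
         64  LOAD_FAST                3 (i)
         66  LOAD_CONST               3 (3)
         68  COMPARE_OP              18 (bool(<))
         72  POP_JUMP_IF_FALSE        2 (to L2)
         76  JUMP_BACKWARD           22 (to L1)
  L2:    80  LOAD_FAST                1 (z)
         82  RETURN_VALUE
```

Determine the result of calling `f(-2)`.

LOAD_FAST_LOAD_FAST a,a → push -2,-2. Stack: [-2, -2]
BINARY_OP % → -2 % -2 = 0. Stack: [0]
STORE_FAST z → z=0. Stack: []
LOAD_FAST a → push -2. Stack: [-2]
LOAD_CONST → push 10. Stack: [-2, 10]
BINARY_OP + → -2 + 10 = 8. Stack: [8]
STORE_FAST y → y=8. Stack: []
LOAD_CONST → push 0. Stack: [0]
STORE_FAST i → i=0. Stack: []
LOAD_FAST i → push 0. Stack: [0]
LOAD_CONST → push 3. Stack: [0, 3]
COMPARE_OP bool(<) → 0 vs 3 = True. Stack: [True]
POP_JUMP_IF_FALSE → pop True; no jump. Stack: []
LOAD_FAST_LOAD_FAST z,z → push 0,0. Stack: [0, 0]
BINARY_OP | → 0 | 0 = 0. Stack: [0]
STORE_FAST z → z=0. Stack: []
LOAD_CONST → push 8. Stack: [8]
LOAD_FAST y → push 8. Stack: [8, 8]
BINARY_OP + → 8 + 8 = 16. Stack: [16]
STORE_FAST z → z=16. Stack: []
LOAD_FAST i → push 0. Stack: [0]
LOAD_CONST → push 1. Stack: [0, 1]
BINARY_OP + → 0 + 1 = 1. Stack: [1]
STORE_FAST i → i=1. Stack: []
LOAD_FAST i → push 1. Stack: [1]
LOAD_CONST → push 3. Stack: [1, 3]
COMPARE_OP bool(<) → 1 vs 3 = True. Stack: [True]
POP_JUMP_IF_FALSE → pop True; no jump. Stack: []
LOAD_FAST_LOAD_FAST z,z → push 16,16. Stack: [16, 16]
BINARY_OP | → 16 | 16 = 16. Stack: [16]
STORE_FAST z → z=16. Stack: []
LOAD_CONST → push 8. Stack: [8]
LOAD_FAST y → push 8. Stack: [8, 8]
BINARY_OP + → 8 + 8 = 16. Stack: [16]
STORE_FAST z → z=16. Stack: []
LOAD_FAST i → push 1. Stack: [1]
LOAD_CONST → push 1. Stack: [1, 1]
BINARY_OP + → 1 + 1 = 2. Stack: [2]
STORE_FAST i → i=2. Stack: []
LOAD_FAST i → push 2. Stack: [2]
LOAD_CONST → push 3. Stack: [2, 3]
COMPARE_OP bool(<) → 2 vs 3 = True. Stack: [True]
POP_JUMP_IF_FALSE → pop True; no jump. Stack: []
LOAD_FAST_LOAD_FAST z,z → push 16,16. Stack: [16, 16]
BINARY_OP | → 16 | 16 = 16. Stack: [16]
STORE_FAST z → z=16. Stack: []
LOAD_CONST → push 8. Stack: [8]
LOAD_FAST y → push 8. Stack: [8, 8]
BINARY_OP + → 8 + 8 = 16. Stack: [16]
STORE_FAST z → z=16. Stack: []
LOAD_FAST i → push 2. Stack: [2]
LOAD_CONST → push 1. Stack: [2, 1]
BINARY_OP + → 2 + 1 = 3. Stack: [3]
STORE_FAST i → i=3. Stack: []
LOAD_FAST i → push 3. Stack: [3]
LOAD_CONST → push 3. Stack: [3, 3]
COMPARE_OP bool(<) → 3 vs 3 = False. Stack: [False]
POP_JUMP_IF_FALSE → pop False; jump. Stack: []
LOAD_FAST z → push 16. Stack: [16]
RETURN_VALUE → return 16.

16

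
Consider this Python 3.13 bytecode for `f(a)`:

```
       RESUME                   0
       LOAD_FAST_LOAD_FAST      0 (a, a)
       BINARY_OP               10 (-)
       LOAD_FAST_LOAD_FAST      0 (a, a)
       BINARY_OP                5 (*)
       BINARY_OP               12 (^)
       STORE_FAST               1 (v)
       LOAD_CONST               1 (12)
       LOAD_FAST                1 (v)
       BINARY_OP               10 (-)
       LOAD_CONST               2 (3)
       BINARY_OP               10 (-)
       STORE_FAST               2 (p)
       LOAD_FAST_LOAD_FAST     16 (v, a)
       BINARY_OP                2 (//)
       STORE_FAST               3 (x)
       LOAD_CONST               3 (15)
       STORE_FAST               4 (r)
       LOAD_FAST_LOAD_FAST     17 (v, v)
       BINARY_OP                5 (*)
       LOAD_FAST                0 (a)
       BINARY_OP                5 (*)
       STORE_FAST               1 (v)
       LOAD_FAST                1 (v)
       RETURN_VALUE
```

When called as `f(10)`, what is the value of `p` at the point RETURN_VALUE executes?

-91

LOAD_FAST_LOAD_FAST a,a → push 10,10. Stack: [10, 10]
BINARY_OP - → 10 - 10 = 0. Stack: [0]
LOAD_FAST_LOAD_FAST a,a → push 10,10. Stack: [0, 10, 10]
BINARY_OP * → 10 * 10 = 100. Stack: [0, 100]
BINARY_OP ^ → 0 ^ 100 = 100. Stack: [100]
STORE_FAST v → v=100. Stack: []
LOAD_CONST → push 12. Stack: [12]
LOAD_FAST v → push 100. Stack: [12, 100]
BINARY_OP - → 12 - 100 = -88. Stack: [-88]
LOAD_CONST → push 3. Stack: [-88, 3]
BINARY_OP - → -88 - 3 = -91. Stack: [-91]
STORE_FAST p → p=-91. Stack: []
LOAD_FAST_LOAD_FAST v,a → push 100,10. Stack: [100, 10]
BINARY_OP // → 100 // 10 = 10. Stack: [10]
STORE_FAST x → x=10. Stack: []
LOAD_CONST → push 15. Stack: [15]
STORE_FAST r → r=15. Stack: []
LOAD_FAST_LOAD_FAST v,v → push 100,100. Stack: [100, 100]
BINARY_OP * → 100 * 100 = 10000. Stack: [10000]
LOAD_FAST a → push 10. Stack: [10000, 10]
BINARY_OP * → 10000 * 10 = 100000. Stack: [100000]
STORE_FAST v → v=100000. Stack: []
LOAD_FAST v → push 100000. Stack: [100000]
RETURN_VALUE → return 100000.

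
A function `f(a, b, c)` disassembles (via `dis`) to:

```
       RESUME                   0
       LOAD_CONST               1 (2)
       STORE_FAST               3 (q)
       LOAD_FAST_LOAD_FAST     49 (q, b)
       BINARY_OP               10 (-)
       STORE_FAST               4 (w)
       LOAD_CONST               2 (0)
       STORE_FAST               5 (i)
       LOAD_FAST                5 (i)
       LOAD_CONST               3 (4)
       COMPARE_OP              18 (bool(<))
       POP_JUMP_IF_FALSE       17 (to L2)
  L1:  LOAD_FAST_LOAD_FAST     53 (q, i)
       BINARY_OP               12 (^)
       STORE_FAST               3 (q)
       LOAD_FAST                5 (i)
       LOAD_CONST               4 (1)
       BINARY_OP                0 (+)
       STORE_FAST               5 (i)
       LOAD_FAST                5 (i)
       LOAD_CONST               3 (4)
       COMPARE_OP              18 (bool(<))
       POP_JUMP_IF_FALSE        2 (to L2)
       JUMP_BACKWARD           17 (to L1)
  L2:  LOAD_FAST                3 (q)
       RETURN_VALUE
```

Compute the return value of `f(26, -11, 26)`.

2

LOAD_CONST → push 2. Stack: [2]
STORE_FAST q → q=2. Stack: []
LOAD_FAST_LOAD_FAST q,b → push 2,-11. Stack: [2, -11]
BINARY_OP - → 2 - -11 = 13. Stack: [13]
STORE_FAST w → w=13. Stack: []
LOAD_CONST → push 0. Stack: [0]
STORE_FAST i → i=0. Stack: []
LOAD_FAST i → push 0. Stack: [0]
LOAD_CONST → push 4. Stack: [0, 4]
COMPARE_OP bool(<) → 0 vs 4 = True. Stack: [True]
POP_JUMP_IF_FALSE → pop True; no jump. Stack: []
LOAD_FAST_LOAD_FAST q,i → push 2,0. Stack: [2, 0]
BINARY_OP ^ → 2 ^ 0 = 2. Stack: [2]
STORE_FAST q → q=2. Stack: []
LOAD_FAST i → push 0. Stack: [0]
LOAD_CONST → push 1. Stack: [0, 1]
BINARY_OP + → 0 + 1 = 1. Stack: [1]
STORE_FAST i → i=1. Stack: []
LOAD_FAST i → push 1. Stack: [1]
LOAD_CONST → push 4. Stack: [1, 4]
COMPARE_OP bool(<) → 1 vs 4 = True. Stack: [True]
POP_JUMP_IF_FALSE → pop True; no jump. Stack: []
LOAD_FAST_LOAD_FAST q,i → push 2,1. Stack: [2, 1]
BINARY_OP ^ → 2 ^ 1 = 3. Stack: [3]
STORE_FAST q → q=3. Stack: []
LOAD_FAST i → push 1. Stack: [1]
LOAD_CONST → push 1. Stack: [1, 1]
BINARY_OP + → 1 + 1 = 2. Stack: [2]
STORE_FAST i → i=2. Stack: []
LOAD_FAST i → push 2. Stack: [2]
LOAD_CONST → push 4. Stack: [2, 4]
COMPARE_OP bool(<) → 2 vs 4 = True. Stack: [True]
POP_JUMP_IF_FALSE → pop True; no jump. Stack: []
LOAD_FAST_LOAD_FAST q,i → push 3,2. Stack: [3, 2]
BINARY_OP ^ → 3 ^ 2 = 1. Stack: [1]
STORE_FAST q → q=1. Stack: []
LOAD_FAST i → push 2. Stack: [2]
LOAD_CONST → push 1. Stack: [2, 1]
BINARY_OP + → 2 + 1 = 3. Stack: [3]
STORE_FAST i → i=3. Stack: []
LOAD_FAST i → push 3. Stack: [3]
LOAD_CONST → push 4. Stack: [3, 4]
COMPARE_OP bool(<) → 3 vs 4 = True. Stack: [True]
POP_JUMP_IF_FALSE → pop True; no jump. Stack: []
LOAD_FAST_LOAD_FAST q,i → push 1,3. Stack: [1, 3]
BINARY_OP ^ → 1 ^ 3 = 2. Stack: [2]
STORE_FAST q → q=2. Stack: []
LOAD_FAST i → push 3. Stack: [3]
LOAD_CONST → push 1. Stack: [3, 1]
BINARY_OP + → 3 + 1 = 4. Stack: [4]
STORE_FAST i → i=4. Stack: []
LOAD_FAST i → push 4. Stack: [4]
LOAD_CONST → push 4. Stack: [4, 4]
COMPARE_OP bool(<) → 4 vs 4 = False. Stack: [False]
POP_JUMP_IF_FALSE → pop False; jump. Stack: []
LOAD_FAST q → push 2. Stack: [2]
RETURN_VALUE → return 2.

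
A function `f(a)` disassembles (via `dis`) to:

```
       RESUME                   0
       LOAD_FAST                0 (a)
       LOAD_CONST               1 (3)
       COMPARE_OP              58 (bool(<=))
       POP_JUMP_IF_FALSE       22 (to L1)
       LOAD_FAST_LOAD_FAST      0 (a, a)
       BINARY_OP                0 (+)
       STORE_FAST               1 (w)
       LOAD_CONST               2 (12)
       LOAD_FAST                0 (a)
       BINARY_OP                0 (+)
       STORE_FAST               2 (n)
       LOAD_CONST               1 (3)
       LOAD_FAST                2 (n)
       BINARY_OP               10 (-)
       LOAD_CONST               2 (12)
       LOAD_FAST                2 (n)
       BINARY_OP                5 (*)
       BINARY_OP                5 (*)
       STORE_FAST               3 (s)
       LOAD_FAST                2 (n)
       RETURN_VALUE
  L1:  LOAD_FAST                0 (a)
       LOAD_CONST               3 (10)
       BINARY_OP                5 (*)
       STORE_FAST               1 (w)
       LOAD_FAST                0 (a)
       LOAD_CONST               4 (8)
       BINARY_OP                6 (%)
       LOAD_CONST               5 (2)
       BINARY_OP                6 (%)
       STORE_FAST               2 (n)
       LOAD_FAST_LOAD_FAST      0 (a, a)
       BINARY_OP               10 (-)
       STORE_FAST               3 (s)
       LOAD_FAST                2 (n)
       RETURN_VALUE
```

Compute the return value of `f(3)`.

LOAD_FAST a → push 3. Stack: [3]
LOAD_CONST → push 3. Stack: [3, 3]
COMPARE_OP bool(<=) → 3 vs 3 = True. Stack: [True]
POP_JUMP_IF_FALSE → pop True; no jump. Stack: []
LOAD_FAST_LOAD_FAST a,a → push 3,3. Stack: [3, 3]
BINARY_OP + → 3 + 3 = 6. Stack: [6]
STORE_FAST w → w=6. Stack: []
LOAD_CONST → push 12. Stack: [12]
LOAD_FAST a → push 3. Stack: [12, 3]
BINARY_OP + → 12 + 3 = 15. Stack: [15]
STORE_FAST n → n=15. Stack: []
LOAD_CONST → push 3. Stack: [3]
LOAD_FAST n → push 15. Stack: [3, 15]
BINARY_OP - → 3 - 15 = -12. Stack: [-12]
LOAD_CONST → push 12. Stack: [-12, 12]
LOAD_FAST n → push 15. Stack: [-12, 12, 15]
BINARY_OP * → 12 * 15 = 180. Stack: [-12, 180]
BINARY_OP * → -12 * 180 = -2160. Stack: [-2160]
STORE_FAST s → s=-2160. Stack: []
LOAD_FAST n → push 15. Stack: [15]
RETURN_VALUE → return 15.

15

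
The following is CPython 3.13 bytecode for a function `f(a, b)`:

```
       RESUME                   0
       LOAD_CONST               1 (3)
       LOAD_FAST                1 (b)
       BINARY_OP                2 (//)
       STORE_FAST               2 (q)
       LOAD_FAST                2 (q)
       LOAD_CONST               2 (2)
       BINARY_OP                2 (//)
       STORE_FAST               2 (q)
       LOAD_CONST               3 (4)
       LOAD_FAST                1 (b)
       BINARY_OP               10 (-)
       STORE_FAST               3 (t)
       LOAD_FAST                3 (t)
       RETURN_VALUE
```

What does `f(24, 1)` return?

3

LOAD_CONST → push 3. Stack: [3]
LOAD_FAST b → push 1. Stack: [3, 1]
BINARY_OP // → 3 // 1 = 3. Stack: [3]
STORE_FAST q → q=3. Stack: []
LOAD_FAST q → push 3. Stack: [3]
LOAD_CONST → push 2. Stack: [3, 2]
BINARY_OP // → 3 // 2 = 1. Stack: [1]
STORE_FAST q → q=1. Stack: []
LOAD_CONST → push 4. Stack: [4]
LOAD_FAST b → push 1. Stack: [4, 1]
BINARY_OP - → 4 - 1 = 3. Stack: [3]
STORE_FAST t → t=3. Stack: []
LOAD_FAST t → push 3. Stack: [3]
RETURN_VALUE → return 3.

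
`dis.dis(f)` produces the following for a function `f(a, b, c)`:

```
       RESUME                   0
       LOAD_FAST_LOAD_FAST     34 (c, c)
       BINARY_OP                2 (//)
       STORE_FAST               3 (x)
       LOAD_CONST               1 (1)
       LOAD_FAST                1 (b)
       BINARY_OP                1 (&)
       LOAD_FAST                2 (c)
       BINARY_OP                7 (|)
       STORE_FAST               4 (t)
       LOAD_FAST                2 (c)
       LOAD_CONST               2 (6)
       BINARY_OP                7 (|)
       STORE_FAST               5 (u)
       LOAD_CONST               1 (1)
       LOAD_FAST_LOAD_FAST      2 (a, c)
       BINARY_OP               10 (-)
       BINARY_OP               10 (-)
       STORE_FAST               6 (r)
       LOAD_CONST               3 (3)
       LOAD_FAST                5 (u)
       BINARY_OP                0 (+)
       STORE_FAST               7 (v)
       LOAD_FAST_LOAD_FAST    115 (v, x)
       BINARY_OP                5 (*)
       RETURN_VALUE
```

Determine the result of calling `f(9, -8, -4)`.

LOAD_FAST_LOAD_FAST c,c → push -4,-4. Stack: [-4, -4]
BINARY_OP // → -4 // -4 = 1. Stack: [1]
STORE_FAST x → x=1. Stack: []
LOAD_CONST → push 1. Stack: [1]
LOAD_FAST b → push -8. Stack: [1, -8]
BINARY_OP & → 1 & -8 = 0. Stack: [0]
LOAD_FAST c → push -4. Stack: [0, -4]
BINARY_OP | → 0 | -4 = -4. Stack: [-4]
STORE_FAST t → t=-4. Stack: []
LOAD_FAST c → push -4. Stack: [-4]
LOAD_CONST → push 6. Stack: [-4, 6]
BINARY_OP | → -4 | 6 = -2. Stack: [-2]
STORE_FAST u → u=-2. Stack: []
LOAD_CONST → push 1. Stack: [1]
LOAD_FAST_LOAD_FAST a,c → push 9,-4. Stack: [1, 9, -4]
BINARY_OP - → 9 - -4 = 13. Stack: [1, 13]
BINARY_OP - → 1 - 13 = -12. Stack: [-12]
STORE_FAST r → r=-12. Stack: []
LOAD_CONST → push 3. Stack: [3]
LOAD_FAST u → push -2. Stack: [3, -2]
BINARY_OP + → 3 + -2 = 1. Stack: [1]
STORE_FAST v → v=1. Stack: []
LOAD_FAST_LOAD_FAST v,x → push 1,1. Stack: [1, 1]
BINARY_OP * → 1 * 1 = 1. Stack: [1]
RETURN_VALUE → return 1.

1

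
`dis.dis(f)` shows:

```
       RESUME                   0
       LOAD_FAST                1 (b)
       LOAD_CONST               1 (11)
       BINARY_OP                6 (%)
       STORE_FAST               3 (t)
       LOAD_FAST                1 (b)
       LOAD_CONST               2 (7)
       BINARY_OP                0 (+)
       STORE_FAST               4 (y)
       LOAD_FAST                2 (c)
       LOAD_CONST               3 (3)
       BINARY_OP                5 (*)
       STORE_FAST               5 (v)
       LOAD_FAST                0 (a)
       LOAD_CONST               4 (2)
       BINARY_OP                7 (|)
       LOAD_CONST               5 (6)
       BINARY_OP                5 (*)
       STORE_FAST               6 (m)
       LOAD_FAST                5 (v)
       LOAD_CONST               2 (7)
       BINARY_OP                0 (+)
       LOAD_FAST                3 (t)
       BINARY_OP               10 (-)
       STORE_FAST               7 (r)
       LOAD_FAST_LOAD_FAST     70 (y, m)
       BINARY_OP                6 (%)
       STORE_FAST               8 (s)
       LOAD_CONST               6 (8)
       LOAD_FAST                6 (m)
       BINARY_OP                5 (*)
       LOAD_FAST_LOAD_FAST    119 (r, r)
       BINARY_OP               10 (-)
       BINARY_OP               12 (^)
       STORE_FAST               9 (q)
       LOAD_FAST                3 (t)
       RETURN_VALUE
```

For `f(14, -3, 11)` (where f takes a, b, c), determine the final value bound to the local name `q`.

672

LOAD_FAST b → push -3. Stack: [-3]
LOAD_CONST → push 11. Stack: [-3, 11]
BINARY_OP % → -3 % 11 = 8. Stack: [8]
STORE_FAST t → t=8. Stack: []
LOAD_FAST b → push -3. Stack: [-3]
LOAD_CONST → push 7. Stack: [-3, 7]
BINARY_OP + → -3 + 7 = 4. Stack: [4]
STORE_FAST y → y=4. Stack: []
LOAD_FAST c → push 11. Stack: [11]
LOAD_CONST → push 3. Stack: [11, 3]
BINARY_OP * → 11 * 3 = 33. Stack: [33]
STORE_FAST v → v=33. Stack: []
LOAD_FAST a → push 14. Stack: [14]
LOAD_CONST → push 2. Stack: [14, 2]
BINARY_OP | → 14 | 2 = 14. Stack: [14]
LOAD_CONST → push 6. Stack: [14, 6]
BINARY_OP * → 14 * 6 = 84. Stack: [84]
STORE_FAST m → m=84. Stack: []
LOAD_FAST v → push 33. Stack: [33]
LOAD_CONST → push 7. Stack: [33, 7]
BINARY_OP + → 33 + 7 = 40. Stack: [40]
LOAD_FAST t → push 8. Stack: [40, 8]
BINARY_OP - → 40 - 8 = 32. Stack: [32]
STORE_FAST r → r=32. Stack: []
LOAD_FAST_LOAD_FAST y,m → push 4,84. Stack: [4, 84]
BINARY_OP % → 4 % 84 = 4. Stack: [4]
STORE_FAST s → s=4. Stack: []
LOAD_CONST → push 8. Stack: [8]
LOAD_FAST m → push 84. Stack: [8, 84]
BINARY_OP * → 8 * 84 = 672. Stack: [672]
LOAD_FAST_LOAD_FAST r,r → push 32,32. Stack: [672, 32, 32]
BINARY_OP - → 32 - 32 = 0. Stack: [672, 0]
BINARY_OP ^ → 672 ^ 0 = 672. Stack: [672]
STORE_FAST q → q=672. Stack: []
LOAD_FAST t → push 8. Stack: [8]
RETURN_VALUE → return 8.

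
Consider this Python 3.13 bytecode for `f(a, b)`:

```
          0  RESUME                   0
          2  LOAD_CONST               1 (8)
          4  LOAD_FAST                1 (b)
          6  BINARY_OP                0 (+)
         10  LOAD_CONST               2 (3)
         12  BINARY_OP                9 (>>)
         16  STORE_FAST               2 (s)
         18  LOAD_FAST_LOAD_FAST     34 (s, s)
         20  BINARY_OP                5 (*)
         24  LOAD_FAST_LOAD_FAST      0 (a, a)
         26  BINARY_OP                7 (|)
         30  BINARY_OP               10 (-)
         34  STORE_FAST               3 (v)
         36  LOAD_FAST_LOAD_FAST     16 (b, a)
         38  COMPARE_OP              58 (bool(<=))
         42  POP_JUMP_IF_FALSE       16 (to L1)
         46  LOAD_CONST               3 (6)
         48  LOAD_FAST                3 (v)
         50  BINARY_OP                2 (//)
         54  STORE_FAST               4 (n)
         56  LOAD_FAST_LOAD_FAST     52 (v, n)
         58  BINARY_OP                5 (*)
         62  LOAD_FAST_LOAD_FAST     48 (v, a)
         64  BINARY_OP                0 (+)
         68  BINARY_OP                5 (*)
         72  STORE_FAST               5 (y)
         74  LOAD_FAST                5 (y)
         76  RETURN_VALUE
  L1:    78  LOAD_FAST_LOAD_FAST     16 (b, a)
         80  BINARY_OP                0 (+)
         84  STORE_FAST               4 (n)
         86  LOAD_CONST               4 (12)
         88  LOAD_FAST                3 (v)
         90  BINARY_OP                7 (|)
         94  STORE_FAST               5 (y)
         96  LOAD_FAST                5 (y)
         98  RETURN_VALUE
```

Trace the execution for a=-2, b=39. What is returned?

LOAD_CONST → push 8. Stack: [8]
LOAD_FAST b → push 39. Stack: [8, 39]
BINARY_OP + → 8 + 39 = 47. Stack: [47]
LOAD_CONST → push 3. Stack: [47, 3]
BINARY_OP >> → 47 >> 3 = 5. Stack: [5]
STORE_FAST s → s=5. Stack: []
LOAD_FAST_LOAD_FAST s,s → push 5,5. Stack: [5, 5]
BINARY_OP * → 5 * 5 = 25. Stack: [25]
LOAD_FAST_LOAD_FAST a,a → push -2,-2. Stack: [25, -2, -2]
BINARY_OP | → -2 | -2 = -2. Stack: [25, -2]
BINARY_OP - → 25 - -2 = 27. Stack: [27]
STORE_FAST v → v=27. Stack: []
LOAD_FAST_LOAD_FAST b,a → push 39,-2. Stack: [39, -2]
COMPARE_OP bool(<=) → 39 vs -2 = False. Stack: [False]
POP_JUMP_IF_FALSE → pop False; jump. Stack: []
LOAD_FAST_LOAD_FAST b,a → push 39,-2. Stack: [39, -2]
BINARY_OP + → 39 + -2 = 37. Stack: [37]
STORE_FAST n → n=37. Stack: []
LOAD_CONST → push 12. Stack: [12]
LOAD_FAST v → push 27. Stack: [12, 27]
BINARY_OP | → 12 | 27 = 31. Stack: [31]
STORE_FAST y → y=31. Stack: []
LOAD_FAST y → push 31. Stack: [31]
RETURN_VALUE → return 31.

31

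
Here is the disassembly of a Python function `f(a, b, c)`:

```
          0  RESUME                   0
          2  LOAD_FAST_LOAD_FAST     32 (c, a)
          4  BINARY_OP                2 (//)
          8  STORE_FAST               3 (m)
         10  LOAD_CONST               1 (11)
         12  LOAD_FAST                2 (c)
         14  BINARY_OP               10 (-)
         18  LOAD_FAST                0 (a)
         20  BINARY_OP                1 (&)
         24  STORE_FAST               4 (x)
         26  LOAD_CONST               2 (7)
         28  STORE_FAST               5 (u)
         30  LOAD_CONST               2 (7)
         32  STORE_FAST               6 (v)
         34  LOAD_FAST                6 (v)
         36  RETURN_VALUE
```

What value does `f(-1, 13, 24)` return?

7

LOAD_FAST_LOAD_FAST c,a → push 24,-1. Stack: [24, -1]
BINARY_OP // → 24 // -1 = -24. Stack: [-24]
STORE_FAST m → m=-24. Stack: []
LOAD_CONST → push 11. Stack: [11]
LOAD_FAST c → push 24. Stack: [11, 24]
BINARY_OP - → 11 - 24 = -13. Stack: [-13]
LOAD_FAST a → push -1. Stack: [-13, -1]
BINARY_OP & → -13 & -1 = -13. Stack: [-13]
STORE_FAST x → x=-13. Stack: []
LOAD_CONST → push 7. Stack: [7]
STORE_FAST u → u=7. Stack: []
LOAD_CONST → push 7. Stack: [7]
STORE_FAST v → v=7. Stack: []
LOAD_FAST v → push 7. Stack: [7]
RETURN_VALUE → return 7.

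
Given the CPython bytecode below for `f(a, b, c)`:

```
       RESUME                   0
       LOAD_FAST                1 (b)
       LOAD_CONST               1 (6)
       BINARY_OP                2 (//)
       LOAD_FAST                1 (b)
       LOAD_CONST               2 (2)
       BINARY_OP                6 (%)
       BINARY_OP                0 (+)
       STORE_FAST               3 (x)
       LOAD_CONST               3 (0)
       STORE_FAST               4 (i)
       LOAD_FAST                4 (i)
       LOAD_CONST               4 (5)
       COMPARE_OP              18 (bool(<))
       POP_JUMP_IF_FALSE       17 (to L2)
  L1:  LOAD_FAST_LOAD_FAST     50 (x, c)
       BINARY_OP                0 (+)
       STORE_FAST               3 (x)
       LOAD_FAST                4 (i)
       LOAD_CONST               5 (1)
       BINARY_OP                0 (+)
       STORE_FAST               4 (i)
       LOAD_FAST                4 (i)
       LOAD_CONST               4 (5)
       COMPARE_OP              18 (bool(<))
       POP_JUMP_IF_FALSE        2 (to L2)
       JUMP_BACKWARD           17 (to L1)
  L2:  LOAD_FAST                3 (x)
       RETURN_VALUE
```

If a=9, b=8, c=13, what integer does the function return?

LOAD_FAST b → push 8
LOAD_CONST → push 6
BINARY_OP // → 8 // 6 = 1
LOAD_FAST b → push 8
LOAD_CONST → push 2
BINARY_OP % → 8 % 2 = 0
BINARY_OP + → 1 + 0 = 1
STORE_FAST x → x=1
LOAD_CONST → push 0
STORE_FAST i → i=0
LOAD_FAST i → push 0
LOAD_CONST → push 5
COMPARE_OP bool(<) → 0 vs 5 = True
POP_JUMP_IF_FALSE → pop True; no jump
LOAD_FAST_LOAD_FAST x,c → push 1,13
BINARY_OP + → 1 + 13 = 14
STORE_FAST x → x=14
LOAD_FAST i → push 0
LOAD_CONST → push 1
BINARY_OP + → 0 + 1 = 1
STORE_FAST i → i=1
LOAD_FAST i → push 1
LOAD_CONST → push 5
COMPARE_OP bool(<) → 1 vs 5 = True
POP_JUMP_IF_FALSE → pop True; no jump
LOAD_FAST_LOAD_FAST x,c → push 14,13
BINARY_OP + → 14 + 13 = 27
STORE_FAST x → x=27
LOAD_FAST i → push 1
LOAD_CONST → push 1
BINARY_OP + → 1 + 1 = 2
STORE_FAST i → i=2
LOAD_FAST i → push 2
LOAD_CONST → push 5
COMPARE_OP bool(<) → 2 vs 5 = True
POP_JUMP_IF_FALSE → pop True; no jump
LOAD_FAST_LOAD_FAST x,c → push 27,13
BINARY_OP + → 27 + 13 = 40
STORE_FAST x → x=40
LOAD_FAST i → push 2
LOAD_CONST → push 1
BINARY_OP + → 2 + 1 = 3
STORE_FAST i → i=3
LOAD_FAST i → push 3
LOAD_CONST → push 5
COMPARE_OP bool(<) → 3 vs 5 = True
POP_JUMP_IF_FALSE → pop True; no jump
LOAD_FAST_LOAD_FAST x,c → push 40,13
BINARY_OP + → 40 + 13 = 53
STORE_FAST x → x=53
LOAD_FAST i → push 3
LOAD_CONST → push 1
BINARY_OP + → 3 + 1 = 4
STORE_FAST i → i=4
LOAD_FAST i → push 4
LOAD_CONST → push 5
COMPARE_OP bool(<) → 4 vs 5 = True
POP_JUMP_IF_FALSE → pop True; no jump
LOAD_FAST_LOAD_FAST x,c → push 53,13
BINARY_OP + → 53 + 13 = 66
STORE_FAST x → x=66
LOAD_FAST i → push 4
LOAD_CONST → push 1
BINARY_OP + → 4 + 1 = 5
STORE_FAST i → i=5
LOAD_FAST i → push 5
LOAD_CONST → push 5
COMPARE_OP bool(<) → 5 vs 5 = False
POP_JUMP_IF_FALSE → pop False; jump
LOAD_FAST x → push 66
RETURN_VALUE → return 66.

66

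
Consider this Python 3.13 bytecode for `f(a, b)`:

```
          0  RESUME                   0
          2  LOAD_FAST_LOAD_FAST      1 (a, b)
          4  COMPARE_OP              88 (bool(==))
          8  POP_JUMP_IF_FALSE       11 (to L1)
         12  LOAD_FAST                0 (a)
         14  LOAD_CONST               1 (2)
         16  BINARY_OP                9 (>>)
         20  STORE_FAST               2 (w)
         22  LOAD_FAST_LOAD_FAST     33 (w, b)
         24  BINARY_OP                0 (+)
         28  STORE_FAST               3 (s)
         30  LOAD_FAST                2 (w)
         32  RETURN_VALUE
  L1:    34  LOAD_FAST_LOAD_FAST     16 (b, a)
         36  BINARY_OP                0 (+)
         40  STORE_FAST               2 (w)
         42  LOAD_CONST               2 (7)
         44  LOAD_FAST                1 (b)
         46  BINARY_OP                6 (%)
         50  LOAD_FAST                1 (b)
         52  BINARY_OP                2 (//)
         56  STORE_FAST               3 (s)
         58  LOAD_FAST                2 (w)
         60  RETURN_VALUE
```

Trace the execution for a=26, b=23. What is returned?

LOAD_FAST_LOAD_FAST a,b → push 26,23. Stack: [26, 23]
COMPARE_OP bool(==) → 26 vs 23 = False. Stack: [False]
POP_JUMP_IF_FALSE → pop False; jump. Stack: []
LOAD_FAST_LOAD_FAST b,a → push 23,26. Stack: [23, 26]
BINARY_OP + → 23 + 26 = 49. Stack: [49]
STORE_FAST w → w=49. Stack: []
LOAD_CONST → push 7. Stack: [7]
LOAD_FAST b → push 23. Stack: [7, 23]
BINARY_OP % → 7 % 23 = 7. Stack: [7]
LOAD_FAST b → push 23. Stack: [7, 23]
BINARY_OP // → 7 // 23 = 0. Stack: [0]
STORE_FAST s → s=0. Stack: []
LOAD_FAST w → push 49. Stack: [49]
RETURN_VALUE → return 49.

49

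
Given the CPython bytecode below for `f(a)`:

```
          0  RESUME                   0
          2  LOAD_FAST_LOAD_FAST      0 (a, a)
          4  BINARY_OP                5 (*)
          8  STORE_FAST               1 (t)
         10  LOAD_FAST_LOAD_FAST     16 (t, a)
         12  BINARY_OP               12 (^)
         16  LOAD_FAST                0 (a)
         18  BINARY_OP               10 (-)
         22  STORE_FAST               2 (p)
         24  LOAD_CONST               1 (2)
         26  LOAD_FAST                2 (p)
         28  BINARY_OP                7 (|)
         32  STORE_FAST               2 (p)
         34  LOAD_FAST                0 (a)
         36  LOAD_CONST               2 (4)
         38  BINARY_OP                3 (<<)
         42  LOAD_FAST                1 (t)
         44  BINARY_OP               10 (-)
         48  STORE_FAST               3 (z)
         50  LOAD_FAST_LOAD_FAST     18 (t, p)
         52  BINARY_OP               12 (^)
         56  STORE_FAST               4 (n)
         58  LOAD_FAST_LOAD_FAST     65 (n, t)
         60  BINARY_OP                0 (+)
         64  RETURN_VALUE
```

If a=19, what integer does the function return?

LOAD_FAST_LOAD_FAST a,a → push 19,19. Stack: [19, 19]
BINARY_OP * → 19 * 19 = 361. Stack: [361]
STORE_FAST t → t=361. Stack: []
LOAD_FAST_LOAD_FAST t,a → push 361,19. Stack: [361, 19]
BINARY_OP ^ → 361 ^ 19 = 378. Stack: [378]
LOAD_FAST a → push 19. Stack: [378, 19]
BINARY_OP - → 378 - 19 = 359. Stack: [359]
STORE_FAST p → p=359. Stack: []
LOAD_CONST → push 2. Stack: [2]
LOAD_FAST p → push 359. Stack: [2, 359]
BINARY_OP | → 2 | 359 = 359. Stack: [359]
STORE_FAST p → p=359. Stack: []
LOAD_FAST a → push 19. Stack: [19]
LOAD_CONST → push 4. Stack: [19, 4]
BINARY_OP << → 19 << 4 = 304. Stack: [304]
LOAD_FAST t → push 361. Stack: [304, 361]
BINARY_OP - → 304 - 361 = -57. Stack: [-57]
STORE_FAST z → z=-57. Stack: []
LOAD_FAST_LOAD_FAST t,p → push 361,359. Stack: [361, 359]
BINARY_OP ^ → 361 ^ 359 = 14. Stack: [14]
STORE_FAST n → n=14. Stack: []
LOAD_FAST_LOAD_FAST n,t → push 14,361. Stack: [14, 361]
BINARY_OP + → 14 + 361 = 375. Stack: [375]
RETURN_VALUE → return 375.

375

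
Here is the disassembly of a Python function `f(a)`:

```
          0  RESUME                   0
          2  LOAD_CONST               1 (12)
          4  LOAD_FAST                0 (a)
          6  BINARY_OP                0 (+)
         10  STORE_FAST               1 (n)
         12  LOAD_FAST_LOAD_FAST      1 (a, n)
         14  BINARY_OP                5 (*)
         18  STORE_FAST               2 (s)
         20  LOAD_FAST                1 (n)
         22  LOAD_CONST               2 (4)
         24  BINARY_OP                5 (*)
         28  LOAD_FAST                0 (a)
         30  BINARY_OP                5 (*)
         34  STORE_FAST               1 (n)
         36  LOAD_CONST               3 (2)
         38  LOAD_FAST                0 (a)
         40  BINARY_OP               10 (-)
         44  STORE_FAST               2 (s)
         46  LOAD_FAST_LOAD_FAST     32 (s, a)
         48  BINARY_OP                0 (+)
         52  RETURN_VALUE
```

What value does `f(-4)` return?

LOAD_CONST → push 12. Stack: [12]
LOAD_FAST a → push -4. Stack: [12, -4]
BINARY_OP + → 12 + -4 = 8. Stack: [8]
STORE_FAST n → n=8. Stack: []
LOAD_FAST_LOAD_FAST a,n → push -4,8. Stack: [-4, 8]
BINARY_OP * → -4 * 8 = -32. Stack: [-32]
STORE_FAST s → s=-32. Stack: []
LOAD_FAST n → push 8. Stack: [8]
LOAD_CONST → push 4. Stack: [8, 4]
BINARY_OP * → 8 * 4 = 32. Stack: [32]
LOAD_FAST a → push -4. Stack: [32, -4]
BINARY_OP * → 32 * -4 = -128. Stack: [-128]
STORE_FAST n → n=-128. Stack: []
LOAD_CONST → push 2. Stack: [2]
LOAD_FAST a → push -4. Stack: [2, -4]
BINARY_OP - → 2 - -4 = 6. Stack: [6]
STORE_FAST s → s=6. Stack: []
LOAD_FAST_LOAD_FAST s,a → push 6,-4. Stack: [6, -4]
BINARY_OP + → 6 + -4 = 2. Stack: [2]
RETURN_VALUE → return 2.

2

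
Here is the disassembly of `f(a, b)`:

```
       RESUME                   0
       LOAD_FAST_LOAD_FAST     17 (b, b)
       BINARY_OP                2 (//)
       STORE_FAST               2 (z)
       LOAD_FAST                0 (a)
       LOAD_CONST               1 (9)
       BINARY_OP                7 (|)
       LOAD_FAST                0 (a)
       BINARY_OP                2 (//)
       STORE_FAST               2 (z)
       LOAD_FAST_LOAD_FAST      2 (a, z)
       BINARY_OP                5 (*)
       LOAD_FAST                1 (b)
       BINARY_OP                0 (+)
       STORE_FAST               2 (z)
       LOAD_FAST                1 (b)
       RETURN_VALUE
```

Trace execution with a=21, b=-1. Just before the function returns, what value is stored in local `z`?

LOAD_FAST_LOAD_FAST b,b → push -1,-1. Stack: [-1, -1]
BINARY_OP // → -1 // -1 = 1. Stack: [1]
STORE_FAST z → z=1. Stack: []
LOAD_FAST a → push 21. Stack: [21]
LOAD_CONST → push 9. Stack: [21, 9]
BINARY_OP | → 21 | 9 = 29. Stack: [29]
LOAD_FAST a → push 21. Stack: [29, 21]
BINARY_OP // → 29 // 21 = 1. Stack: [1]
STORE_FAST z → z=1. Stack: []
LOAD_FAST_LOAD_FAST a,z → push 21,1. Stack: [21, 1]
BINARY_OP * → 21 * 1 = 21. Stack: [21]
LOAD_FAST b → push -1. Stack: [21, -1]
BINARY_OP + → 21 + -1 = 20. Stack: [20]
STORE_FAST z → z=20. Stack: []
LOAD_FAST b → push -1. Stack: [-1]
RETURN_VALUE → return -1.

20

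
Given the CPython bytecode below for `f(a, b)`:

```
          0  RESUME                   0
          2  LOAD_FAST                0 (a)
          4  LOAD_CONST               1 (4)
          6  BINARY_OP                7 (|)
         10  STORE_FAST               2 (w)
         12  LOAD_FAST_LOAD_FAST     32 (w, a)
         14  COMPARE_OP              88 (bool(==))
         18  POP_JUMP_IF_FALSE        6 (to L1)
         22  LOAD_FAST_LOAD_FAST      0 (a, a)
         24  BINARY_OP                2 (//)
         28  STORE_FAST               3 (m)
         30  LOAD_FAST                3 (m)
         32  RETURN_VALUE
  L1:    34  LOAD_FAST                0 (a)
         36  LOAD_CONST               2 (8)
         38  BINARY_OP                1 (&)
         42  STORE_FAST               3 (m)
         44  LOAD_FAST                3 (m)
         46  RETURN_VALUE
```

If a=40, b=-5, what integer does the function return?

8

LOAD_FAST a → push 40. Stack: [40]
LOAD_CONST → push 4. Stack: [40, 4]
BINARY_OP | → 40 | 4 = 44. Stack: [44]
STORE_FAST w → w=44. Stack: []
LOAD_FAST_LOAD_FAST w,a → push 44,40. Stack: [44, 40]
COMPARE_OP bool(==) → 44 vs 40 = False. Stack: [False]
POP_JUMP_IF_FALSE → pop False; jump. Stack: []
LOAD_FAST a → push 40. Stack: [40]
LOAD_CONST → push 8. Stack: [40, 8]
BINARY_OP & → 40 & 8 = 8. Stack: [8]
STORE_FAST m → m=8. Stack: []
LOAD_FAST m → push 8. Stack: [8]
RETURN_VALUE → return 8.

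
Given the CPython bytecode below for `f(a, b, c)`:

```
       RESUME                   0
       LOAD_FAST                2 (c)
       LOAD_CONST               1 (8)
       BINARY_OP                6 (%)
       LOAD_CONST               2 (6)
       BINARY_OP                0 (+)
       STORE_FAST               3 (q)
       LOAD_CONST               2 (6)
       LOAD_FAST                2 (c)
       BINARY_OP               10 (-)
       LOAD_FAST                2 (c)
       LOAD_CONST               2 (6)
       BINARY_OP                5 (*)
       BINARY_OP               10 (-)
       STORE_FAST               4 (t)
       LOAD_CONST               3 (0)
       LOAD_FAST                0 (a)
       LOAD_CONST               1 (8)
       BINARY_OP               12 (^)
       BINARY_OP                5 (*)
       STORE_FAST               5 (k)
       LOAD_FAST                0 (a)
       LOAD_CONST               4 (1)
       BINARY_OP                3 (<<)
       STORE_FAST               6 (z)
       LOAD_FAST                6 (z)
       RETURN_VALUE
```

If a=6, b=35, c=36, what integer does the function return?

LOAD_FAST c → push 36. Stack: [36]
LOAD_CONST → push 8. Stack: [36, 8]
BINARY_OP % → 36 % 8 = 4. Stack: [4]
LOAD_CONST → push 6. Stack: [4, 6]
BINARY_OP + → 4 + 6 = 10. Stack: [10]
STORE_FAST q → q=10. Stack: []
LOAD_CONST → push 6. Stack: [6]
LOAD_FAST c → push 36. Stack: [6, 36]
BINARY_OP - → 6 - 36 = -30. Stack: [-30]
LOAD_FAST c → push 36. Stack: [-30, 36]
LOAD_CONST → push 6. Stack: [-30, 36, 6]
BINARY_OP * → 36 * 6 = 216. Stack: [-30, 216]
BINARY_OP - → -30 - 216 = -246. Stack: [-246]
STORE_FAST t → t=-246. Stack: []
LOAD_CONST → push 0. Stack: [0]
LOAD_FAST a → push 6. Stack: [0, 6]
LOAD_CONST → push 8. Stack: [0, 6, 8]
BINARY_OP ^ → 6 ^ 8 = 14. Stack: [0, 14]
BINARY_OP * → 0 * 14 = 0. Stack: [0]
STORE_FAST k → k=0. Stack: []
LOAD_FAST a → push 6. Stack: [6]
LOAD_CONST → push 1. Stack: [6, 1]
BINARY_OP << → 6 << 1 = 12. Stack: [12]
STORE_FAST z → z=12. Stack: []
LOAD_FAST z → push 12. Stack: [12]
RETURN_VALUE → return 12.

12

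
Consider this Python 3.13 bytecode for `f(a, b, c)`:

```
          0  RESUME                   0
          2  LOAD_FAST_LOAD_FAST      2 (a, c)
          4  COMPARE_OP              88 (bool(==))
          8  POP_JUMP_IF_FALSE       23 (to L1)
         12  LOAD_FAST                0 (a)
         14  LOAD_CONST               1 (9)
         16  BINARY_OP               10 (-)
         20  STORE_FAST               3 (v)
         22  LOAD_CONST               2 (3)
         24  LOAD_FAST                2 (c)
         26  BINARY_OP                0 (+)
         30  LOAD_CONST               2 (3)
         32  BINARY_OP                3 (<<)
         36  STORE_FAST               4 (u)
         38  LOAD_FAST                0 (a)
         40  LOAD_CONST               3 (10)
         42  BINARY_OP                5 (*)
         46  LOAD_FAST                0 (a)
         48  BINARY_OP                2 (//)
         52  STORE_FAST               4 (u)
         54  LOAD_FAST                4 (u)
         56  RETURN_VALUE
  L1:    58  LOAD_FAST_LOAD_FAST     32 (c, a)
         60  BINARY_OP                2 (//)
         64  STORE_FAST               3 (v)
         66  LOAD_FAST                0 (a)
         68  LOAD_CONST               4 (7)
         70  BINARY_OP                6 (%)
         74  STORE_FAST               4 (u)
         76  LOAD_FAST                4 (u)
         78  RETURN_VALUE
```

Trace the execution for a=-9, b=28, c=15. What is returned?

LOAD_FAST_LOAD_FAST a,c → push -9,15. Stack: [-9, 15]
COMPARE_OP bool(==) → -9 vs 15 = False. Stack: [False]
POP_JUMP_IF_FALSE → pop False; jump. Stack: []
LOAD_FAST_LOAD_FAST c,a → push 15,-9. Stack: [15, -9]
BINARY_OP // → 15 // -9 = -2. Stack: [-2]
STORE_FAST v → v=-2. Stack: []
LOAD_FAST a → push -9. Stack: [-9]
LOAD_CONST → push 7. Stack: [-9, 7]
BINARY_OP % → -9 % 7 = 5. Stack: [5]
STORE_FAST u → u=5. Stack: []
LOAD_FAST u → push 5. Stack: [5]
RETURN_VALUE → return 5.

5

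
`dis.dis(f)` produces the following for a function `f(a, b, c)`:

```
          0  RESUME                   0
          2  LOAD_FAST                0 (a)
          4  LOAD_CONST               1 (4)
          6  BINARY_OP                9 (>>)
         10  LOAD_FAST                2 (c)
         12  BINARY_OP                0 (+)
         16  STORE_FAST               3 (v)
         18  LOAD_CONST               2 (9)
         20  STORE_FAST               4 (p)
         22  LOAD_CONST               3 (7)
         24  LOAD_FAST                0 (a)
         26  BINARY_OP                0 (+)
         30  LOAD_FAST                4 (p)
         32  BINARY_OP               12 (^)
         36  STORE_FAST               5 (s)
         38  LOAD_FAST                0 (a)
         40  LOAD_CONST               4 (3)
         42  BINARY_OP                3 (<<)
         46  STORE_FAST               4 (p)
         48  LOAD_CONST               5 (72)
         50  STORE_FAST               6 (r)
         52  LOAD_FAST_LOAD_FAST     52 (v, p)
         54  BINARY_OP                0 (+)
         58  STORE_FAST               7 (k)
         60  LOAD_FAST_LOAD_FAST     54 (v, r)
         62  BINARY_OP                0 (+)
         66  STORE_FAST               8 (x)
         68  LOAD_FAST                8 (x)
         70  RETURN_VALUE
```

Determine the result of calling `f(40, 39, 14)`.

LOAD_FAST a → push 40. Stack: [40]
LOAD_CONST → push 4. Stack: [40, 4]
BINARY_OP >> → 40 >> 4 = 2. Stack: [2]
LOAD_FAST c → push 14. Stack: [2, 14]
BINARY_OP + → 2 + 14 = 16. Stack: [16]
STORE_FAST v → v=16. Stack: []
LOAD_CONST → push 9. Stack: [9]
STORE_FAST p → p=9. Stack: []
LOAD_CONST → push 7. Stack: [7]
LOAD_FAST a → push 40. Stack: [7, 40]
BINARY_OP + → 7 + 40 = 47. Stack: [47]
LOAD_FAST p → push 9. Stack: [47, 9]
BINARY_OP ^ → 47 ^ 9 = 38. Stack: [38]
STORE_FAST s → s=38. Stack: []
LOAD_FAST a → push 40. Stack: [40]
LOAD_CONST → push 3. Stack: [40, 3]
BINARY_OP << → 40 << 3 = 320. Stack: [320]
STORE_FAST p → p=320. Stack: []
LOAD_CONST → push 72. Stack: [72]
STORE_FAST r → r=72. Stack: []
LOAD_FAST_LOAD_FAST v,p → push 16,320. Stack: [16, 320]
BINARY_OP + → 16 + 320 = 336. Stack: [336]
STORE_FAST k → k=336. Stack: []
LOAD_FAST_LOAD_FAST v,r → push 16,72. Stack: [16, 72]
BINARY_OP + → 16 + 72 = 88. Stack: [88]
STORE_FAST x → x=88. Stack: []
LOAD_FAST x → push 88. Stack: [88]
RETURN_VALUE → return 88.

88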